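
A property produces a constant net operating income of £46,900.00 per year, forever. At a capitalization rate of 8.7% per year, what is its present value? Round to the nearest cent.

£539080.46

Level perpetuity: PV = C / r = £46,900.00 / 0.087 = £539,080.46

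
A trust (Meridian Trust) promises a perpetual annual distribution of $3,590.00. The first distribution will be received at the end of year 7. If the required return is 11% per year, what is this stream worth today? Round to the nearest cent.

$17448.73

Value at end of year 6: C / r = $3,590.00 / 0.11 = $32,636.3636
Discount to today: PV = $32,636.3636 / (1 + 0.11)^6 = $32,636.3636 / 1.870415 = $17,448.73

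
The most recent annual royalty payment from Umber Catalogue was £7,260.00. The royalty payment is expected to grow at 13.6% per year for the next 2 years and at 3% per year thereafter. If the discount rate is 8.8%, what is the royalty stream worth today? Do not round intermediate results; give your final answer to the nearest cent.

£156049.50

D_1 = 8247.36000
D_2 = 9369.00096
Terminal value at year 2: TV = D_2×(1+g_2)/(r−g_2) = 9650.07099/0.058 = 166380.53429
P_0 = D_1/(1+r)^1 + D_2/(1+r)^2 + TV/(1+r)^2
    = 7580.29412 + 7914.71886 + 140554.49007 = 156049.50304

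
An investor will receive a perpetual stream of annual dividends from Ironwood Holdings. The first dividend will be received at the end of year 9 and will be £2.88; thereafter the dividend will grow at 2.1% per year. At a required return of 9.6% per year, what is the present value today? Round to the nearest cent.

£18.44

Value at end of year 8: C₁ / (r − g) = £2.88 / (0.096 − 0.021) = £38.4000
Discount to today: PV = £38.4000 / (1 + 0.096)^8 = £38.4000 / 2.082018 = £18.44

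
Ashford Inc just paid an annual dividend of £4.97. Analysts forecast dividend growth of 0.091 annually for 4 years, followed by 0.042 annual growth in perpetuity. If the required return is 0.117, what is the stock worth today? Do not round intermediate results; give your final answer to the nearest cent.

£81.59

D_1 = 5.42227
D_2 = 5.91570
D_3 = 6.45402
D_4 = 7.04134
Terminal value at year 4: TV = D_4×(1+g_2)/(r−g_2) = 7.33708/0.075 = 97.82770
P_0 = D_1/(1+r)^1 + D_2/(1+r)^2 + D_3/(1+r)^3 + D_4/(1+r)^4 + TV/(1+r)^4
    = 4.85432 + 4.74132 + 4.63096 + 4.52317 + 62.84188 = 81.59164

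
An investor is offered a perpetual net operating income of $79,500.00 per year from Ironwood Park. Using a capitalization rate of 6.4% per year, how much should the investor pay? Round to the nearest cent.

Level perpetuity: PV = C / r = $79,500.00 / 0.064 = $1,242,187.50

$1242187.50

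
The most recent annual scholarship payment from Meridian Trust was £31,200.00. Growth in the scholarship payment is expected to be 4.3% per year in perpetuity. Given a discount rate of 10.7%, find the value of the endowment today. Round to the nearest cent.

£508462.50

D₁ = D₀ × (1 + g) = £31,200.00 × 1.043 = £32,541.6000
Growing perpetuity: P = D₁ / (r − g) = £32,541.6000 / (0.107 − 0.043) = £508,462.50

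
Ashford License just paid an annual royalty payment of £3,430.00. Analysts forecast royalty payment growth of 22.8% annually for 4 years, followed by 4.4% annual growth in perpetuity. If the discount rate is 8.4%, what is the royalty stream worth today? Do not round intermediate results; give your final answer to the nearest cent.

£166361.54

D_1 = 4212.04000
D_2 = 5172.38512
D_3 = 6351.68893
D_4 = 7799.87400
Terminal value at year 4: TV = D_4×(1+g_2)/(r−g_2) = 8143.06846/0.04 = 203576.71147
P_0 = D_1/(1+r)^1 + D_2/(1+r)^2 + D_3/(1+r)^3 + D_4/(1+r)^4 + TV/(1+r)^4
    = 3885.64576 + 4401.82010 + 4986.56373 + 5648.98548 + 147438.52103 = 166361.53610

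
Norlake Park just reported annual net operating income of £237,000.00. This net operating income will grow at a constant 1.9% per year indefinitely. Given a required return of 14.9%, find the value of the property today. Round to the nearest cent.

£1857715.38

D₁ = D₀ × (1 + g) = £237,000.00 × 1.019 = £241,503.0000
Growing perpetuity: P = D₁ / (r − g) = £241,503.0000 / (0.149 − 0.019) = £1,857,715.38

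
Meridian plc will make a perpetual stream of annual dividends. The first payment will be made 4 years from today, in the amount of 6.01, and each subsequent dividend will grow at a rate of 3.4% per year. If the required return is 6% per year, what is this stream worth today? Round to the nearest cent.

194.08

Value at end of year 3: C₁ / (r − g) = 6.01 / (0.06 − 0.034) = 231.1538
Discount to today: PV = 231.1538 / (1 + 0.06)^3 = 231.1538 / 1.191016 = 194.08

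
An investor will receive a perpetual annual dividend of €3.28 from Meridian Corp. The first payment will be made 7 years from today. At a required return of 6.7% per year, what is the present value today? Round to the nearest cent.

Value at end of year 6: C / r = €3.28 / 0.067 = €48.9552
Discount to today: PV = €48.9552 / (1 + 0.067)^6 = €48.9552 / 1.475661 = €33.18

€33.18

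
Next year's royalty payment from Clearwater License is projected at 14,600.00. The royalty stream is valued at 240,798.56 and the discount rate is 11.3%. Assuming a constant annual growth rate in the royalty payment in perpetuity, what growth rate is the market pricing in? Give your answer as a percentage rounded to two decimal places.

5.24%

P = D₁/(r−g) ⇒ g = r − D₁/P = 0.113 − 14,600.00/240,798.56 = 0.052368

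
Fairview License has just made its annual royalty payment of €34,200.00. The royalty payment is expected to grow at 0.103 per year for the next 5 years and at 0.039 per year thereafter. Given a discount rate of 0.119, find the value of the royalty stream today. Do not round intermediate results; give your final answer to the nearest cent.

€577115.97

D_1 = 37722.60000
D_2 = 41608.02780
D_3 = 45893.65466
D_4 = 50620.70109
D_5 = 55834.63331
Terminal value at year 5: TV = D_5×(1+g_2)/(r−g_2) = 58012.18401/0.08 = 725152.30007
P_0 = D_1/(1+r)^1 + D_2/(1+r)^2 + D_3/(1+r)^3 + D_4/(1+r)^4 + D_5/(1+r)^5 + TV/(1+r)^5
    = 33710.99196 + 33228.97599 + 32753.85211 + 32285.52179 + 31823.88787 + 413312.74376 = 577115.97347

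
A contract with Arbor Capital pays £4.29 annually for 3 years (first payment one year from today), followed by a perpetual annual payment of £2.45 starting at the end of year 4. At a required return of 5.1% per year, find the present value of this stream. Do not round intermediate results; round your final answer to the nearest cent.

£53.04

PV of 3-year annuity: £4.29 × [1 − (1+0.051)^−3] / 0.051 = 11.66088
Perpetuity value at year 3: £2.45 / 0.051 = 48.03922
PV of perpetuity: 48.03922 / (1+0.051)^3 = 41.37974
Total PV = 11.66088 + 41.37974 = 53.04062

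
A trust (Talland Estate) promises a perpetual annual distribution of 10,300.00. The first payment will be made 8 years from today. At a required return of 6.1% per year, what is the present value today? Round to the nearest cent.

Value at end of year 7: C / r = 10,300.00 / 0.061 = 168,852.4590
Discount to today: PV = 168,852.4590 / (1 + 0.061)^7 = 168,852.4590 / 1.513588 = 111,557.74

111557.74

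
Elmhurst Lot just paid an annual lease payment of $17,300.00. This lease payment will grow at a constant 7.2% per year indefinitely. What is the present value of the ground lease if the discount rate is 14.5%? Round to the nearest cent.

$254049.32

D₁ = D₀ × (1 + g) = $17,300.00 × 1.072 = $18,545.6000
Growing perpetuity: P = D₁ / (r − g) = $18,545.6000 / (0.145 − 0.072) = $254,049.32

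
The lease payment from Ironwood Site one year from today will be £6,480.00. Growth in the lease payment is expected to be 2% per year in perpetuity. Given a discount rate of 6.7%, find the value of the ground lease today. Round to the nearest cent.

Growing perpetuity: P = D₁ / (r − g) = £6,480.0000 / (0.067 − 0.02) = £137,872.34

£137872.34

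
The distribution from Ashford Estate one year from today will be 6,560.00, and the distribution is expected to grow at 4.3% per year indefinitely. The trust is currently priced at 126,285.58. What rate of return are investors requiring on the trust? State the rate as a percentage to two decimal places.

9.49%

P = D₁/(r − g) ⇒ r = D₁/P + g = 6,560.0000/126,285.58 + 0.043 = 0.051946 + 0.043 = 0.094946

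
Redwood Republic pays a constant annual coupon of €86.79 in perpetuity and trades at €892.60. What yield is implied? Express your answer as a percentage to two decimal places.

9.72%

P = C/r ⇒ r = C/P = €86.79/€892.60 = 0.097233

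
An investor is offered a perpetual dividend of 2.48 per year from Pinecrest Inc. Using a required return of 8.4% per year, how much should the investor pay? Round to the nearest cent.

Level perpetuity: PV = C / r = 2.48 / 0.084 = 29.52

29.52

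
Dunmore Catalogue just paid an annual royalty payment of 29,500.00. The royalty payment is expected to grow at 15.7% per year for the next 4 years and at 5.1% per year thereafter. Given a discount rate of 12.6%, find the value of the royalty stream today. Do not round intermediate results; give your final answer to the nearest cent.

D_1 = 34131.50000
D_2 = 39490.14550
D_3 = 45690.09834
D_4 = 52863.44378
Terminal value at year 4: TV = D_4×(1+g_2)/(r−g_2) = 55559.47942/0.075 = 740793.05889
P_0 = D_1/(1+r)^1 + D_2/(1+r)^2 + D_3/(1+r)^3 + D_4/(1+r)^4 + TV/(1+r)^4
    = 30312.16696 + 31146.69376 + 32004.19599 + 32885.30618 + 460832.75726 = 587181.12015

587181.12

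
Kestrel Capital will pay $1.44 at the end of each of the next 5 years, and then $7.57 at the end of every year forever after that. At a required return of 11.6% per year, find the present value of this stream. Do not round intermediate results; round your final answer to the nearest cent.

$42.94

PV of 5-year annuity: $1.44 × [1 − (1+0.116)^−5] / 0.116 = 5.24273
Perpetuity value at year 5: $7.57 / 0.116 = 65.25862
PV of perpetuity: 65.25862 / (1+0.116)^5 = 37.69788
Total PV = 5.24273 + 37.69788 = 42.94061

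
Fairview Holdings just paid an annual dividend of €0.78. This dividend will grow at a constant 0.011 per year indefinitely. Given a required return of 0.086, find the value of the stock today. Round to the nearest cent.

€10.51

D₁ = D₀ × (1 + g) = €0.78 × 1.011 = €0.7886
Growing perpetuity: P = D₁ / (r − g) = €0.7886 / (0.086 − 0.011) = €10.51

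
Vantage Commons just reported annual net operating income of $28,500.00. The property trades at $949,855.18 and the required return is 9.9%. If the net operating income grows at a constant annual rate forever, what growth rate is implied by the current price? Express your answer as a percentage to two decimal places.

P = D₀(1+g)/(r−g) ⇒ P(r−g) = D₀(1+g) ⇒ g(P+D₀) = P·r − D₀
g = (P·r − D₀)/(P + D₀) = ($949,855.18×0.099 − $28,500.00) / ($949,855.18 + $28,500.00) = 0.066986

6.70%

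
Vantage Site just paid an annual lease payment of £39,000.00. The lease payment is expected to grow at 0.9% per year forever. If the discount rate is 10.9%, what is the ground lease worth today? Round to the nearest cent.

D₁ = D₀ × (1 + g) = £39,000.00 × 1.009 = £39,351.0000
Growing perpetuity: P = D₁ / (r − g) = £39,351.0000 / (0.109 − 0.009) = £393,510.00

£393510.00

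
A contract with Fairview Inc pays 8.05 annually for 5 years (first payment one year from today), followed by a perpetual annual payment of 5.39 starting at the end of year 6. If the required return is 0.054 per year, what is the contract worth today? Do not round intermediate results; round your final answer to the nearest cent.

111.20

PV of 5-year annuity: 8.05 × [1 − (1+0.054)^−5] / 0.054 = 34.47026
Perpetuity value at year 5: 5.39 / 0.054 = 99.81481
PV of perpetuity: 99.81481 / (1+0.054)^5 = 76.73473
Total PV = 34.47026 + 76.73473 = 111.20499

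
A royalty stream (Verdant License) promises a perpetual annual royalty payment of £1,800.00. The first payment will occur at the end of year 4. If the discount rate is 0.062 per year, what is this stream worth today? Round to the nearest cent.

Value at end of year 3: C / r = £1,800.00 / 0.062 = £29,032.2581
Discount to today: PV = £29,032.2581 / (1 + 0.062)^3 = £29,032.2581 / 1.197770 = £24,238.59

£24238.59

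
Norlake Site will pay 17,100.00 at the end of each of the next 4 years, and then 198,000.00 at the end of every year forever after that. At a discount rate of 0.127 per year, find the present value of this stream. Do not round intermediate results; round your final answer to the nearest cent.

1017601.91

PV of 4-year annuity: 17,100.00 × [1 − (1+0.127)^−4] / 0.127 = 51182.14381
Perpetuity value at year 4: 198,000.00 / 0.127 = 1559055.11811
PV of perpetuity: 1559055.11811 / (1+0.127)^4 = 966419.76869
Total PV = 51182.14381 + 966419.76869 = 1017601.91251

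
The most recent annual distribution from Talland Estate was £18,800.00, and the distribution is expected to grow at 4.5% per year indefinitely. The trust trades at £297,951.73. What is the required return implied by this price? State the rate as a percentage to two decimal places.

D₁ = £18,800.00 × 1.045 = £19,646.0000
P = D₁/(r − g) ⇒ r = D₁/P + g = £19,646.0000/£297,951.73 + 0.045 = 0.065937 + 0.045 = 0.110937

11.09%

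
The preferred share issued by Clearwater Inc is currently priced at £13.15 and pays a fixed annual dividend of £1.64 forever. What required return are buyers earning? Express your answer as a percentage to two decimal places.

12.47%

P = C/r ⇒ r = C/P = £1.64/£13.15 = 0.124715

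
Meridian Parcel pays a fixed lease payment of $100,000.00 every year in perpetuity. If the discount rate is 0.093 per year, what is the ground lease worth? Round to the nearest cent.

$1075268.82

Level perpetuity: PV = C / r = $100,000.00 / 0.093 = $1,075,268.82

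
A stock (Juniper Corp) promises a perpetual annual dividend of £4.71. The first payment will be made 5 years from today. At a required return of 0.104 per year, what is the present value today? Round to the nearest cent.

Value at end of year 4: C / r = £4.71 / 0.104 = £45.2885
Discount to today: PV = £45.2885 / (1 + 0.104)^4 = £45.2885 / 1.485512 = £30.49

£30.49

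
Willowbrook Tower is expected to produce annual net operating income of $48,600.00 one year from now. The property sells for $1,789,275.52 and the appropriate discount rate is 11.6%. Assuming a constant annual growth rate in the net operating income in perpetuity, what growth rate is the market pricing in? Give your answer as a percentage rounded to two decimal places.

8.88%

P = D₁/(r−g) ⇒ g = r − D₁/P = 0.116 − $48,600.00/$1,789,275.52 = 0.088838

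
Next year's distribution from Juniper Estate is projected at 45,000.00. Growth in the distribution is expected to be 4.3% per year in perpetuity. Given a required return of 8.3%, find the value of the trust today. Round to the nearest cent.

1125000.00

Growing perpetuity: P = D₁ / (r − g) = 45,000.0000 / (0.083 − 0.043) = 1,125,000.00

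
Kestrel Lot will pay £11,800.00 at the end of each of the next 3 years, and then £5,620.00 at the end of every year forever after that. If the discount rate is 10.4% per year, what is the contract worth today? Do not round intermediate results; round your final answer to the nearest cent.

£69299.62

PV of 3-year annuity: £11,800.00 × [1 − (1+0.104)^−3] / 0.104 = 29139.43187
Perpetuity value at year 3: £5,620.00 / 0.104 = 54038.46154
PV of perpetuity: 54038.46154 / (1+0.104)^3 = 40160.18975
Total PV = 29139.43187 + 40160.18975 = 69299.62162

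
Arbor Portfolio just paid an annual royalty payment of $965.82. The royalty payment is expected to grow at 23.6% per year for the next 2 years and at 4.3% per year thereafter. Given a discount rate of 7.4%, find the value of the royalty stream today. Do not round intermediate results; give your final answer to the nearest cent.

D_1 = 1193.75352
D_2 = 1475.47935
Terminal value at year 2: TV = D_2×(1+g_2)/(r−g_2) = 1538.92496/0.031 = 49642.74074
P_0 = D_1/(1+r)^1 + D_2/(1+r)^2 + TV/(1+r)^2
    = 1111.50235 + 1279.15912 + 43037.51507 = 45428.17654

$45428.18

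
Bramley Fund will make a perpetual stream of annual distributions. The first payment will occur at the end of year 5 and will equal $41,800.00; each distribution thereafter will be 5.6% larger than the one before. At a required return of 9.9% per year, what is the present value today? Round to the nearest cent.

$666372.49

Value at end of year 4: C₁ / (r − g) = $41,800.00 / (0.099 − 0.056) = $972,093.0233
Discount to today: PV = $972,093.0233 / (1 + 0.099)^4 = $972,093.0233 / 1.458783 = $666,372.49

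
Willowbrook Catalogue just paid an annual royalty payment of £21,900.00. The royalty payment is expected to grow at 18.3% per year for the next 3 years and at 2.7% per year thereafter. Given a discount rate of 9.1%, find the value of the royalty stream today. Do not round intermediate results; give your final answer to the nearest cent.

D_1 = 25907.70000
D_2 = 30648.80910
D_3 = 36257.54117
Terminal value at year 3: TV = D_3×(1+g_2)/(r−g_2) = 37236.49478/0.064 = 581820.23089
P_0 = D_1/(1+r)^1 + D_2/(1+r)^2 + D_3/(1+r)^3 + TV/(1+r)^3
    = 23746.74610 + 25749.22149 + 27920.55822 + 448037.70769 = 525454.23350

£525454.23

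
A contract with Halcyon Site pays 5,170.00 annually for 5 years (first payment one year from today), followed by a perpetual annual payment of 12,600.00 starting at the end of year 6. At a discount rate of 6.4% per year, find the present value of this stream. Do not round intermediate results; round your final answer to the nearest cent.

165914.79

PV of 5-year annuity: 5,170.00 × [1 − (1+0.064)^−5] / 0.064 = 21542.97148
Perpetuity value at year 5: 12,600.00 / 0.064 = 196875.00000
PV of perpetuity: 196875.00000 / (1+0.064)^5 = 144371.81999
Total PV = 21542.97148 + 144371.81999 = 165914.79147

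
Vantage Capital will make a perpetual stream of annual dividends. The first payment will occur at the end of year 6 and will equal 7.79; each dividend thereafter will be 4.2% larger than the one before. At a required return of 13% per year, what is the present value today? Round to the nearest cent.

48.05

Value at end of year 5: C₁ / (r − g) = 7.79 / (0.13 − 0.042) = 88.5227
Discount to today: PV = 88.5227 / (1 + 0.13)^5 = 88.5227 / 1.842435 = 48.05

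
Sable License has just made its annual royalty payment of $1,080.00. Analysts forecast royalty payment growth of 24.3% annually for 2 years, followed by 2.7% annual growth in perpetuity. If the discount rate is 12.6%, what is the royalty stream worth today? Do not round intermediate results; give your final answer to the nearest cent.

D_1 = 1342.44000
D_2 = 1668.65292
Terminal value at year 2: TV = D_2×(1+g_2)/(r−g_2) = 1713.70655/0.099 = 17310.16716
P_0 = D_1/(1+r)^1 + D_2/(1+r)^2 + TV/(1+r)^2
    = 1192.22025 + 1316.10104 + 13652.88653 = 16161.20782

$16161.21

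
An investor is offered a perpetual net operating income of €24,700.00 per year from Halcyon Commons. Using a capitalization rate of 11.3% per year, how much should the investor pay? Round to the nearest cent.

€218584.07

Level perpetuity: PV = C / r = €24,700.00 / 0.113 = €218,584.07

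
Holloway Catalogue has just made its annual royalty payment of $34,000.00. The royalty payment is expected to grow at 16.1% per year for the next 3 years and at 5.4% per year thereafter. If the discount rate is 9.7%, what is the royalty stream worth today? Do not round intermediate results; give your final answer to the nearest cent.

$1102305.01

D_1 = 39474.00000
D_2 = 45829.31400
D_3 = 53207.83355
Terminal value at year 3: TV = D_3×(1+g_2)/(r−g_2) = 56081.05657/0.043 = 1304210.61781
P_0 = D_1/(1+r)^1 + D_2/(1+r)^2 + D_3/(1+r)^3 + TV/(1+r)^3
    = 35983.59161 + 38082.90781 + 40304.70006 + 987933.81071 = 1102305.01018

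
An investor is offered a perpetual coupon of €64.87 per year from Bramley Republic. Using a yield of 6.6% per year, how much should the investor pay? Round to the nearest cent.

Level perpetuity: PV = C / r = €64.87 / 0.066 = €982.88

€982.88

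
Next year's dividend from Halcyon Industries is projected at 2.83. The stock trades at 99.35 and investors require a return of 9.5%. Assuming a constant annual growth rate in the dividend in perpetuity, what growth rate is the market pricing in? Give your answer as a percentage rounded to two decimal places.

P = D₁/(r−g) ⇒ g = r − D₁/P = 0.095 − 2.83/99.35 = 0.066515

6.65%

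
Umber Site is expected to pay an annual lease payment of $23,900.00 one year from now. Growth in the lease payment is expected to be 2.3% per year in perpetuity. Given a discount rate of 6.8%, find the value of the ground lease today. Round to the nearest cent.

Growing perpetuity: P = D₁ / (r − g) = $23,900.0000 / (0.068 − 0.023) = $531,111.11

$531111.11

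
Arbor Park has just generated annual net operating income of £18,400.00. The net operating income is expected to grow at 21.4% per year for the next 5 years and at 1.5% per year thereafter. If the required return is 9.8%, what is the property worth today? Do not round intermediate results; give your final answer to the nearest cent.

£497386.50

D_1 = 22337.60000
D_2 = 27117.84640
D_3 = 32921.06553
D_4 = 39966.17355
D_5 = 48518.93469
Terminal value at year 5: TV = D_5×(1+g_2)/(r−g_2) = 49246.71871/0.083 = 593333.96041
P_0 = D_1/(1+r)^1 + D_2/(1+r)^2 + D_3/(1+r)^3 + D_4/(1+r)^4 + D_5/(1+r)^5 + TV/(1+r)^5
    = 20343.89800 + 22493.16227 + 24869.48906 + 27496.86678 + 30401.81809 + 371781.26947 = 497386.50367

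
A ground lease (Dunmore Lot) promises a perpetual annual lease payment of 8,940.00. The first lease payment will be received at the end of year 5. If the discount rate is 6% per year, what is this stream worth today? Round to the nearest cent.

118021.96

Value at end of year 4: C / r = 8,940.00 / 0.06 = 149,000.0000
Discount to today: PV = 149,000.0000 / (1 + 0.06)^4 = 149,000.0000 / 1.262477 = 118,021.96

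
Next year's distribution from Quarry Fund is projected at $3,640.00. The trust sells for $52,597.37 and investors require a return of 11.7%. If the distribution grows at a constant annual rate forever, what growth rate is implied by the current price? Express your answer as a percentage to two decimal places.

4.78%

P = D₁/(r−g) ⇒ g = r − D₁/P = 0.117 − $3,640.00/$52,597.37 = 0.047795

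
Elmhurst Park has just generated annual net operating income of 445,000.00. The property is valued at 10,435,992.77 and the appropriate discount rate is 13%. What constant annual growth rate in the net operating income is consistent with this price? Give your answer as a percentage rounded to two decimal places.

8.38%

P = D₀(1+g)/(r−g) ⇒ P(r−g) = D₀(1+g) ⇒ g(P+D₀) = P·r − D₀
g = (P·r − D₀)/(P + D₀) = (10,435,992.77×0.13 − 445,000.00) / (10,435,992.77 + 445,000.00) = 0.083786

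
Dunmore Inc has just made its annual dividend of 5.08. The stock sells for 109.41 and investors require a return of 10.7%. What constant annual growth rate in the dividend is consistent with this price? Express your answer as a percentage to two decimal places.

5.79%

P = D₀(1+g)/(r−g) ⇒ P(r−g) = D₀(1+g) ⇒ g(P+D₀) = P·r − D₀
g = (P·r − D₀)/(P + D₀) = (109.41×0.107 − 5.08) / (109.41 + 5.08) = 0.057882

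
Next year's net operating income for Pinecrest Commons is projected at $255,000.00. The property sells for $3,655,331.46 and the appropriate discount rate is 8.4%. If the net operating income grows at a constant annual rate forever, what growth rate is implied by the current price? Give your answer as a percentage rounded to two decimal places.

P = D₁/(r−g) ⇒ g = r − D₁/P = 0.084 − $255,000.00/$3,655,331.46 = 0.014239

1.42%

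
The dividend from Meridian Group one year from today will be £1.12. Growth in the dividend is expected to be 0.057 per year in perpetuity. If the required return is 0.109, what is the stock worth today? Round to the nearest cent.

£21.54

Growing perpetuity: P = D₁ / (r − g) = £1.1200 / (0.109 − 0.057) = £21.54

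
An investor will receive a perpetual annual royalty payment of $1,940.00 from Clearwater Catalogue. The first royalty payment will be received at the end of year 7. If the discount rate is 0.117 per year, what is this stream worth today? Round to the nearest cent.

Value at end of year 6: C / r = $1,940.00 / 0.117 = $16,581.1966
Discount to today: PV = $16,581.1966 / (1 + 0.117)^6 = $16,581.1966 / 1.942312 = $8,536.83

$8536.83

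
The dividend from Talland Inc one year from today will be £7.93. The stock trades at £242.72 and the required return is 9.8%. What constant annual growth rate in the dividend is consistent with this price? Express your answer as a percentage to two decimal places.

P = D₁/(r−g) ⇒ g = r − D₁/P = 0.098 − £7.93/£242.72 = 0.065329

6.53%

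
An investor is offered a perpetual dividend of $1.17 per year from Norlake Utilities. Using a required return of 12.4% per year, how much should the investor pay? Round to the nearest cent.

Level perpetuity: PV = C / r = $1.17 / 0.124 = $9.44

$9.44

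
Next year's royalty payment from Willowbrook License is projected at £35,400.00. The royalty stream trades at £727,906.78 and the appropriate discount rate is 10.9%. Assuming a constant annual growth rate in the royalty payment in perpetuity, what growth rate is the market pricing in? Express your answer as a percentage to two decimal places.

6.04%

P = D₁/(r−g) ⇒ g = r − D₁/P = 0.109 − £35,400.00/£727,906.78 = 0.060367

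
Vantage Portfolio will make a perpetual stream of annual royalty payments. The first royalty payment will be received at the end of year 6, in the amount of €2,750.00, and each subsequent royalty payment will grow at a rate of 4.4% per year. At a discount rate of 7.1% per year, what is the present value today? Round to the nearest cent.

Value at end of year 5: C₁ / (r − g) = €2,750.00 / (0.071 − 0.044) = €101,851.8519
Discount to today: PV = €101,851.8519 / (1 + 0.071)^5 = €101,851.8519 / 1.409118 = €72,280.57

€72280.57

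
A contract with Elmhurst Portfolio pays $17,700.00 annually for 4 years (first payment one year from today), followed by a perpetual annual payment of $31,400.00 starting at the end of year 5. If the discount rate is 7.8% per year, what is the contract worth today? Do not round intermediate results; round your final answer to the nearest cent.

PV of 4-year annuity: $17,700.00 × [1 − (1+0.078)^−4] / 0.078 = 58886.57958
Perpetuity value at year 4: $31,400.00 / 0.078 = 402564.10256
PV of perpetuity: 402564.10256 / (1+0.078)^4 = 298098.64501
Total PV = 58886.57958 + 298098.64501 = 356985.22459

$356985.22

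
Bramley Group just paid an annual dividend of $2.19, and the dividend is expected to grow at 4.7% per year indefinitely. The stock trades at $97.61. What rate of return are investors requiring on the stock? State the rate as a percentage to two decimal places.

7.05%

D₁ = $2.19 × 1.047 = $2.2929
P = D₁/(r − g) ⇒ r = D₁/P + g = $2.2929/$97.61 + 0.047 = 0.023491 + 0.047 = 0.070491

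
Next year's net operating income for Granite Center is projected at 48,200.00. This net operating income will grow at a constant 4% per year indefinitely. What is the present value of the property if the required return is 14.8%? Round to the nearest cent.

446296.30

Growing perpetuity: P = D₁ / (r − g) = 48,200.0000 / (0.148 − 0.04) = 446,296.30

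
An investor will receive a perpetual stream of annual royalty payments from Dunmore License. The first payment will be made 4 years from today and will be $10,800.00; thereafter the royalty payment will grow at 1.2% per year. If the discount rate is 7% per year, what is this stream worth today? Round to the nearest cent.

$152000.29

Value at end of year 3: C₁ / (r − g) = $10,800.00 / (0.07 − 0.012) = $186,206.8966
Discount to today: PV = $186,206.8966 / (1 + 0.07)^3 = $186,206.8966 / 1.225043 = $152,000.29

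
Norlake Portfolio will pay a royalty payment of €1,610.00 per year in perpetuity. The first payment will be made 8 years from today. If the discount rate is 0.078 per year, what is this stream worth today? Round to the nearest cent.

€12201.13

Value at end of year 7: C / r = €1,610.00 / 0.078 = €20,641.0256
Discount to today: PV = €20,641.0256 / (1 + 0.078)^7 = €20,641.0256 / 1.691731 = €12,201.13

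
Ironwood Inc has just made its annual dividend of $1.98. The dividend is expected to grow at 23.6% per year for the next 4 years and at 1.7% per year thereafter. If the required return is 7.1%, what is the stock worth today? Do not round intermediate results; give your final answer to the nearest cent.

D_1 = 2.44728
D_2 = 3.02484
D_3 = 3.73870
D_4 = 4.62103
Terminal value at year 4: TV = D_4×(1+g_2)/(r−g_2) = 4.69959/0.054 = 87.02946
P_0 = D_1/(1+r)^1 + D_2/(1+r)^2 + D_3/(1+r)^3 + D_4/(1+r)^4 + TV/(1+r)^4
    = 2.28504 + 2.63708 + 3.04335 + 3.51222 + 66.14673 = 77.62442

$77.62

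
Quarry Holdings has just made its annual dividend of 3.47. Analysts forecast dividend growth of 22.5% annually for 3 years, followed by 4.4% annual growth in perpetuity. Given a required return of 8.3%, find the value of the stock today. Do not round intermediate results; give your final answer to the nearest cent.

147.81

D_1 = 4.25075
D_2 = 5.20717
D_3 = 6.37878
Terminal value at year 3: TV = D_3×(1+g_2)/(r−g_2) = 6.65945/0.039 = 170.75508
P_0 = D_1/(1+r)^1 + D_2/(1+r)^2 + D_3/(1+r)^3 + TV/(1+r)^3
    = 3.92498 + 4.43961 + 5.02172 + 134.42754 = 147.81385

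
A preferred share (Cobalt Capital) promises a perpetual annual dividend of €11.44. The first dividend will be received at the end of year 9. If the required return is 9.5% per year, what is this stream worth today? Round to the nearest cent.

€58.26

Value at end of year 8: C / r = €11.44 / 0.095 = €120.4211
Discount to today: PV = €120.4211 / (1 + 0.095)^8 = €120.4211 / 2.066869 = €58.26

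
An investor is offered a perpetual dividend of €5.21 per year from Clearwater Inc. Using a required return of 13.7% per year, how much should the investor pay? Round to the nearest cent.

€38.03

Level perpetuity: PV = C / r = €5.21 / 0.137 = €38.03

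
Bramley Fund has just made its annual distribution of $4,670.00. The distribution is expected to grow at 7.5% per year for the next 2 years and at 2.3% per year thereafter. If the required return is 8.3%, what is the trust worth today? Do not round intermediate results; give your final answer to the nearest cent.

$87688.27

D_1 = 5020.25000
D_2 = 5396.76875
Terminal value at year 2: TV = D_2×(1+g_2)/(r−g_2) = 5520.89443/0.06 = 92014.90719
P_0 = D_1/(1+r)^1 + D_2/(1+r)^2 + TV/(1+r)^2
    = 4635.50323 + 4601.26129 + 78451.50495 = 87688.26947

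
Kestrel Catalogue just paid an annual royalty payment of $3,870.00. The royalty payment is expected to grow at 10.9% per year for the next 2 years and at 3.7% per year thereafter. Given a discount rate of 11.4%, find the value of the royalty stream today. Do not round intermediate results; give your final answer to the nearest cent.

D_1 = 4291.83000
D_2 = 4759.63947
Terminal value at year 2: TV = D_2×(1+g_2)/(r−g_2) = 4935.74613/0.077 = 64100.59910
P_0 = D_1/(1+r)^1 + D_2/(1+r)^2 + TV/(1+r)^2
    = 3852.63016 + 3835.33828 + 51652.54287 = 59340.51132

$59340.51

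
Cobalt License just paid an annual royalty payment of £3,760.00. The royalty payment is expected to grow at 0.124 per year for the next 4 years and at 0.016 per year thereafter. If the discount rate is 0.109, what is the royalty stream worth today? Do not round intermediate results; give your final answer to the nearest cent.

£58900.36

D_1 = 4226.24000
D_2 = 4750.29376
D_3 = 5339.33019
D_4 = 6001.40713
Terminal value at year 4: TV = D_4×(1+g_2)/(r−g_2) = 6097.42964/0.093 = 65563.75961
P_0 = D_1/(1+r)^1 + D_2/(1+r)^2 + D_3/(1+r)^3 + D_4/(1+r)^4 + TV/(1+r)^4
    = 3810.85663 + 3862.40113 + 3914.64280 + 3967.59108 + 43344.86600 = 58900.35763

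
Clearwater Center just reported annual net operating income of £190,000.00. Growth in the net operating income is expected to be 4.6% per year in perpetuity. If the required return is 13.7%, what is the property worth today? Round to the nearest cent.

£2183956.04

D₁ = D₀ × (1 + g) = £190,000.00 × 1.046 = £198,740.0000
Growing perpetuity: P = D₁ / (r − g) = £198,740.0000 / (0.137 − 0.046) = £2,183,956.04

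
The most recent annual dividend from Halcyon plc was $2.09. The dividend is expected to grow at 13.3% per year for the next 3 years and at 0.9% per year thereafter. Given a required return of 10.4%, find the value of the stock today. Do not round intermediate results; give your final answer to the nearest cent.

D_1 = 2.36797
D_2 = 2.68291
D_3 = 3.03974
Terminal value at year 3: TV = D_3×(1+g_2)/(r−g_2) = 3.06709/0.095 = 32.28521
P_0 = D_1/(1+r)^1 + D_2/(1+r)^2 + D_3/(1+r)^3 + TV/(1+r)^3
    = 2.14490 + 2.20124 + 2.25907 + 23.99365 = 30.59886

$30.60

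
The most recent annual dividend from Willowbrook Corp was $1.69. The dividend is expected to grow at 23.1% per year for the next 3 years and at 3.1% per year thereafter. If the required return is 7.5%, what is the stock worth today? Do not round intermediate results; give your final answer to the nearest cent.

$66.15

D_1 = 2.08039
D_2 = 2.56096
D_3 = 3.15254
Terminal value at year 3: TV = D_3×(1+g_2)/(r−g_2) = 3.25027/0.044 = 73.86979
P_0 = D_1/(1+r)^1 + D_2/(1+r)^2 + D_3/(1+r)^3 + TV/(1+r)^3
    = 1.93525 + 2.21608 + 2.53767 + 59.46227 = 66.15127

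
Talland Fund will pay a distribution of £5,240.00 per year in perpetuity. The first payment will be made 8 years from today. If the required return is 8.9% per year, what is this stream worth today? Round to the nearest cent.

£32415.01

Value at end of year 7: C / r = £5,240.00 / 0.089 = £58,876.4045
Discount to today: PV = £58,876.4045 / (1 + 0.089)^7 = £58,876.4045 / 1.816332 = £32,415.01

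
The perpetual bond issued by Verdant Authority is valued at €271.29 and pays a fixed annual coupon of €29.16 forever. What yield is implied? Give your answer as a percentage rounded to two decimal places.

P = C/r ⇒ r = C/P = €29.16/€271.29 = 0.107486

10.75%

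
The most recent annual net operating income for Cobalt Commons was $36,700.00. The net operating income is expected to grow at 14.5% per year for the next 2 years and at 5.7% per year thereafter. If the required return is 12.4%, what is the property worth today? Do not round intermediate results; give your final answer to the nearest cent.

$676290.14

D_1 = 42021.50000
D_2 = 48114.61750
Terminal value at year 2: TV = D_2×(1+g_2)/(r−g_2) = 50857.15070/0.067 = 759061.95071
P_0 = D_1/(1+r)^1 + D_2/(1+r)^2 + TV/(1+r)^2
    = 37385.67616 + 38084.16299 + 600820.30267 = 676290.14182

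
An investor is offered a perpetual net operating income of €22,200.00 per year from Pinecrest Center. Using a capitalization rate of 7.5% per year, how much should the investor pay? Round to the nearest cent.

€296000.00

Level perpetuity: PV = C / r = €22,200.00 / 0.075 = €296,000.00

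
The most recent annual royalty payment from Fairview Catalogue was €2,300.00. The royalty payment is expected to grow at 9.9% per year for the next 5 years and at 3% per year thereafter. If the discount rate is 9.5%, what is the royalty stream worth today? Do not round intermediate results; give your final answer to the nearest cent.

€48743.36

D_1 = 2527.70000
D_2 = 2777.94230
D_3 = 3052.95859
D_4 = 3355.20149
D_5 = 3687.36644
Terminal value at year 5: TV = D_5×(1+g_2)/(r−g_2) = 3797.98743/0.065 = 58430.57582
P_0 = D_1/(1+r)^1 + D_2/(1+r)^2 + D_3/(1+r)^3 + D_4/(1+r)^4 + D_5/(1+r)^5 + TV/(1+r)^5
    = 2308.40183 + 2316.83434 + 2325.29767 + 2333.79190 + 2342.31717 + 37116.71826 = 48743.36117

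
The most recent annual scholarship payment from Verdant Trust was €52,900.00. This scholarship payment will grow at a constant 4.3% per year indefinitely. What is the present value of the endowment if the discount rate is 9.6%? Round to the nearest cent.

€1041032.08

D₁ = D₀ × (1 + g) = €52,900.00 × 1.043 = €55,174.7000
Growing perpetuity: P = D₁ / (r − g) = €55,174.7000 / (0.096 − 0.043) = €1,041,032.08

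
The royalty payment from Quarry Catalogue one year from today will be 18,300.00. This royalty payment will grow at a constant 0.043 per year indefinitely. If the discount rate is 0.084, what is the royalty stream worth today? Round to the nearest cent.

Growing perpetuity: P = D₁ / (r − g) = 18,300.0000 / (0.084 − 0.043) = 446,341.46

446341.46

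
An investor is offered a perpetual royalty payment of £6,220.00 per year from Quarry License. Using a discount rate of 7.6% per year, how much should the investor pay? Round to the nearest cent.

Level perpetuity: PV = C / r = £6,220.00 / 0.076 = £81,842.11

£81842.11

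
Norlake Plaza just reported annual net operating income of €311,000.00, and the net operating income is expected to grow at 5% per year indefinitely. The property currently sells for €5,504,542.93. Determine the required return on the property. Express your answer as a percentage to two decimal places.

D₁ = €311,000.00 × 1.05 = €326,550.0000
P = D₁/(r − g) ⇒ r = D₁/P + g = €326,550.0000/€5,504,542.93 + 0.05 = 0.059324 + 0.05 = 0.109324

10.93%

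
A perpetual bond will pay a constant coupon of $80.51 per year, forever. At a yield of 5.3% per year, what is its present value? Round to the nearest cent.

Level perpetuity: PV = C / r = $80.51 / 0.053 = $1,519.06

$1519.06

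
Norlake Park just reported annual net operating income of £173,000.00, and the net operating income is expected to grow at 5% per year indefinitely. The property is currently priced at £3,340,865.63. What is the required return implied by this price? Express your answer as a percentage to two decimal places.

D₁ = £173,000.00 × 1.05 = £181,650.0000
P = D₁/(r − g) ⇒ r = D₁/P + g = £181,650.0000/£3,340,865.63 + 0.05 = 0.054372 + 0.05 = 0.104372

10.44%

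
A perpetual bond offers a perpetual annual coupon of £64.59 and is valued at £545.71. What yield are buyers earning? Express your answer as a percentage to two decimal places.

P = C/r ⇒ r = C/P = £64.59/£545.71 = 0.118360

11.84%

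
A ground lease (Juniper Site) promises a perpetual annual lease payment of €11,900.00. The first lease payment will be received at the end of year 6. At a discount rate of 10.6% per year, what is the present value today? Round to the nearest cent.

Value at end of year 5: C / r = €11,900.00 / 0.106 = €112,264.1509
Discount to today: PV = €112,264.1509 / (1 + 0.106)^5 = €112,264.1509 / 1.654915 = €67,836.82

€67836.82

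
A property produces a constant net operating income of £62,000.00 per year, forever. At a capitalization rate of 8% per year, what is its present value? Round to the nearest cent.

Level perpetuity: PV = C / r = £62,000.00 / 0.08 = £775,000.00

£775000.00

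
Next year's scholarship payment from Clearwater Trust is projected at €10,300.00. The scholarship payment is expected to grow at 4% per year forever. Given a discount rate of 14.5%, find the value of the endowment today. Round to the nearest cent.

€98095.24

Growing perpetuity: P = D₁ / (r − g) = €10,300.0000 / (0.145 − 0.04) = €98,095.24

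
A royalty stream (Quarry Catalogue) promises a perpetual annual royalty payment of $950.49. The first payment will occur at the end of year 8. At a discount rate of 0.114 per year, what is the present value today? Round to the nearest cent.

$3916.03

Value at end of year 7: C / r = $950.49 / 0.114 = $8,337.6316
Discount to today: PV = $8,337.6316 / (1 + 0.114)^7 = $8,337.6316 / 2.129101 = $3,916.03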